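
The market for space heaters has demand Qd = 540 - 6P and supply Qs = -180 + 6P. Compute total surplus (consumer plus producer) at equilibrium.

Total surplus = 5400

Equilibrium: 540 - 6P = -180 + 6P gives P* = 60, Q* = 180.
Demand choke price: P = 90; supply starts at P = 30.
CS = ½(90 − 60)(180) = 2700; PS = ½(60 − 30)(180) = 2700.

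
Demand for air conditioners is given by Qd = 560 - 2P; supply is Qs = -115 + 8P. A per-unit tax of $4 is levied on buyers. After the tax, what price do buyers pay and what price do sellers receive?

Pre-tax equilibrium: P* = 67.5, Q* = 425.
Tax on buyers shifts demand to Qd = 560 − 2(P + 4) = 552 - 2P.
552 - 2P = -115 + 8P gives seller price Ps = 66.7; buyers pay Pb = 66.7 + 4 = 70.7.
New quantity: Q = 560 − 2(70.7) = 418.6.

Buyers pay $70.7, sellers receive $66.7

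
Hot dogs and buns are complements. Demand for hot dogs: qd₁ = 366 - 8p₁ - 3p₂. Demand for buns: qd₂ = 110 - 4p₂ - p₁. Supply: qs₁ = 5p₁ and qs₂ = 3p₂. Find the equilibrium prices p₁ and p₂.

p₁ = 279/11, p₂ = 133/11

Market 1: 366 - 8p₁ - 3p₂ = 5p₁ → 13p₁ + 3p₂ = 366.
Market 2: 7p₂ + p₁ = 110.
Eliminating p₂: 7×(1) − 3×(2) gives 88p₁ = 2232, so p₁ = 279/11.
Back-substitute into (2): p₂ = (110 − 1×279/11) / 7 = 133/11.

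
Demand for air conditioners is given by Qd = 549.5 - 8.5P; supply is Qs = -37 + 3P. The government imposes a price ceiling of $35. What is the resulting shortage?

Equilibrium price would be P* = 51, so the ceiling at 35 binds.
At P = 35: Qd = 549.5 − 8.5(35) = 252, Qs = -37 + 3(35) = 68.
Shortage = 252 − 68 = 184.

Shortage = 184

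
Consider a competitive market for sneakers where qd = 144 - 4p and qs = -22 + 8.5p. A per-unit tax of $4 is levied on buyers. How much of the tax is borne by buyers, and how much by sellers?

Pre-tax equilibrium: p* = 13.28, q* = 90.88.
Tax on buyers shifts demand to qd = 144 − 4(p + 4) = 128 - 4p.
128 - 4p = -22 + 8.5p gives seller price ps = 12; buyers pay pb = 12 + 4 = 16.
New quantity: q = 144 − 4(16) = 80.
Buyer burden = 16 − 13.28 = 2.72; seller burden = 13.28 − 12 = 1.28.

Buyers bear $2.72, sellers bear $1.28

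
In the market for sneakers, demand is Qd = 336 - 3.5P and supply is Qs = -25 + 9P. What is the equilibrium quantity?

Q* = 234.92

Set Qd = Qs: 336 - 3.5P = -25 + 9P.
361 = 12.5P, so P* = 28.88.
Q* = 336 − 3.5(28.88) = 234.92.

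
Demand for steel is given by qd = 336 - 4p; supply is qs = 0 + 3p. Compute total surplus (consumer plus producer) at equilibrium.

Equilibrium: 336 - 4p = 0 + 3p gives p* = 48, q* = 144.
Demand choke price: p = 84; supply starts at p = 0.
CS = ½(84 − 48)(144) = 2592; PS = ½(48 − 0)(144) = 3456.

Total surplus = 6048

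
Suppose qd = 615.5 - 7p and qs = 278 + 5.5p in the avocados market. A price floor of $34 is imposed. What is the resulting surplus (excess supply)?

Surplus = 87.5

Equilibrium price would be p* = 27, so the floor at 34 binds.
At p = 34: qd = 377.5, qs = 465.
Surplus = 465 − 377.5 = 87.5.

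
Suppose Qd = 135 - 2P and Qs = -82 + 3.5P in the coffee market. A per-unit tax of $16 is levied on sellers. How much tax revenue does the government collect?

Pre-tax equilibrium: P* = 434/11, Q* = 617/11.
Tax on sellers shifts supply to Qs = -82 + 3.5(P − 16) = -138 + 3.5P.
135 - 2P = -138 + 3.5P gives buyer price Pb = 546/11; sellers receive Ps = 546/11 − 16 = 370/11.
New quantity: Q = 135 − 2(546/11) = 393/11.
Revenue = 16 × 393/11 = 6288/11.

Tax revenue = 6288/11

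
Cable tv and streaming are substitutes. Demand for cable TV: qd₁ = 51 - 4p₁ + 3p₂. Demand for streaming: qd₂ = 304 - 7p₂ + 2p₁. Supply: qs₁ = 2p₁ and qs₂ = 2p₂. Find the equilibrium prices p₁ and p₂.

Market 1: 51 - 4p₁ + 3p₂ = 2p₁ → 6p₁ - 3p₂ = 51.
Market 2: 9p₂ - 2p₁ = 304.
Eliminating p₂: 9×(1) + 3×(2) gives 48p₁ = 1371, so p₁ = 28.5625.
Back-substitute into (2): p₂ = (304 + 2×28.5625) / 9 = 40.125.

p₁ = 28.5625, p₂ = 40.125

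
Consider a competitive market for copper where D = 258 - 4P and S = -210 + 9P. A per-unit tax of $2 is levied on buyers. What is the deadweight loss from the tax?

Pre-tax equilibrium: P* = 36, Q* = 114.
Tax on buyers shifts demand to D = 258 − 4(P + 2) = 250 - 4P.
250 - 4P = -210 + 9P gives seller price Ps = 460/13; buyers pay Pb = 460/13 + 2 = 486/13.
New quantity: Q = 258 − 4(486/13) = 1410/13.
DWL = ½ × 2 × (114 − 1410/13) = 72/13.

Deadweight loss = 72/13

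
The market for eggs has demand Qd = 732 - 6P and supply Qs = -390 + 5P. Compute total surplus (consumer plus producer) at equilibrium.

Equilibrium: 732 - 6P = -390 + 5P gives P* = 102, Q* = 120.
Demand choke price: P = 122; supply starts at P = 78.
CS = ½(122 − 102)(120) = 1200; PS = ½(102 − 78)(120) = 1440.

Total surplus = 2640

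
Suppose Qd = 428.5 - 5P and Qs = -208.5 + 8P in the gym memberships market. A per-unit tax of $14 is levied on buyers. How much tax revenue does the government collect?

Tax revenue = 25557/13

Pre-tax equilibrium: P* = 49, Q* = 183.5.
Tax on buyers shifts demand to Qd = 428.5 − 5(P + 14) = 358.5 - 5P.
358.5 - 5P = -208.5 + 8P gives seller price Ps = 567/13; buyers pay Pb = 567/13 + 14 = 749/13.
New quantity: Q = 428.5 − 5(749/13) = 3651/26.
Revenue = 14 × 3651/26 = 25557/13.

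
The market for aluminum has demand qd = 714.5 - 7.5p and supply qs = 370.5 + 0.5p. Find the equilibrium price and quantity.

Set qd = qs: 714.5 - 7.5p = 370.5 + 0.5p.
344 = 8p, so p* = 43.
q* = 714.5 − 7.5(43) = 392.

p* = 43, q* = 392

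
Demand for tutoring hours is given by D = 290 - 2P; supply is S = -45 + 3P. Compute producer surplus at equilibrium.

Equilibrium: 290 - 2P = -45 + 3P gives P* = 67, Q* = 156.
Supply starts at P = 15 (where S = 0).
PS = ½(67 − 15)(156) = 4056.

Producer surplus = 4056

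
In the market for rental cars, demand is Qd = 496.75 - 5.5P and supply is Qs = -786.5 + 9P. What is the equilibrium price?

Set Qd = Qs: 496.75 - 5.5P = -786.5 + 9P.
1283.25 = 14.5P, so P* = 88.5.
Q* = 496.75 − 5.5(88.5) = 10.

P* = 88.5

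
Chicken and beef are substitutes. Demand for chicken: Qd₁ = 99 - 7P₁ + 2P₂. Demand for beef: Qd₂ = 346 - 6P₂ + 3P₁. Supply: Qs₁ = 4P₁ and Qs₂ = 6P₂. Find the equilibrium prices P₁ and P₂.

P₁ = 940/63, P₂ = 4103/126

Market 1: 99 - 7P₁ + 2P₂ = 4P₁ → 11P₁ - 2P₂ = 99.
Market 2: 12P₂ - 3P₁ = 346.
Eliminating P₂: 12×(1) + 2×(2) gives 126P₁ = 1880, so P₁ = 940/63.
Back-substitute into (2): P₂ = (346 + 3×940/63) / 12 = 4103/126.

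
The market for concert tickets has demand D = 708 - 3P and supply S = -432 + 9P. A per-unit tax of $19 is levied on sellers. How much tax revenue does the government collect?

Pre-tax equilibrium: P* = 95, Q* = 423.
Tax on sellers shifts supply to S = -432 + 9(P − 19) = -603 + 9P.
708 - 3P = -603 + 9P gives buyer price Pb = 109.25; sellers receive Ps = 109.25 − 19 = 90.25.
New quantity: Q = 708 − 3(109.25) = 380.25.
Revenue = 19 × 380.25 = 7224.75.

Tax revenue = 7224.75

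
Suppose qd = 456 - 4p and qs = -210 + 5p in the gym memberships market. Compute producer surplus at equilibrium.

Producer surplus = 2560

Equilibrium: 456 - 4p = -210 + 5p gives p* = 74, q* = 160.
Supply starts at p = 42 (where qs = 0).
PS = ½(74 − 42)(160) = 2560.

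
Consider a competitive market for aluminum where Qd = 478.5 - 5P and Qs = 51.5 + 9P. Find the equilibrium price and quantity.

P* = 30.5, Q* = 326

Set Qd = Qs: 478.5 - 5P = 51.5 + 9P.
427 = 14P, so P* = 30.5.
Q* = 478.5 − 5(30.5) = 326.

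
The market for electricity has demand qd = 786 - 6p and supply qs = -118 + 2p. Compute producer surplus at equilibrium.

Producer surplus = 2916

Equilibrium: 786 - 6p = -118 + 2p gives p* = 113, q* = 108.
Supply starts at p = 59 (where qs = 0).
PS = ½(113 − 59)(108) = 2916.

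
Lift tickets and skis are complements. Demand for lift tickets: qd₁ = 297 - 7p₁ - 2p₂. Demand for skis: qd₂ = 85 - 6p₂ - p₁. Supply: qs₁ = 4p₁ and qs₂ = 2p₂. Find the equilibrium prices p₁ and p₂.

Market 1: 297 - 7p₁ - 2p₂ = 4p₁ → 11p₁ + 2p₂ = 297.
Market 2: 8p₂ + p₁ = 85.
Eliminating p₂: 8×(1) − 2×(2) gives 86p₁ = 2206, so p₁ = 1103/43.
Back-substitute into (2): p₂ = (85 − 1×1103/43) / 8 = 319/43.

p₁ = 1103/43, p₂ = 319/43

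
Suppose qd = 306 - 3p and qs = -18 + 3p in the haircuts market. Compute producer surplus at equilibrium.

Equilibrium: 306 - 3p = -18 + 3p gives p* = 54, q* = 144.
Supply starts at p = 6 (where qs = 0).
PS = ½(54 − 6)(144) = 3456.

Producer surplus = 3456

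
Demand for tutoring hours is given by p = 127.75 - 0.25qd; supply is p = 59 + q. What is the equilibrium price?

p* = 114

Set the two price expressions equal: 127.75 - 0.25q = 59 + q.
68.75 = 1.25q, so q* = 55.
p* = 127.75 − (0.25)(55) = 114.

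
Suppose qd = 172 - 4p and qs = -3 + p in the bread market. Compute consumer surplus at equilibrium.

Consumer surplus = 128

Equilibrium: 172 - 4p = -3 + p gives p* = 35, q* = 32.
Demand choke price (qd = 0): p = 43.
CS = ½(43 − 35)(32) = 128.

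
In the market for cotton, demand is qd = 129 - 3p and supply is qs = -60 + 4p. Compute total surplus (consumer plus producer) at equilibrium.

Total surplus = 672

Equilibrium: 129 - 3p = -60 + 4p gives p* = 27, q* = 48.
Demand choke price: p = 43; supply starts at p = 15.
CS = ½(43 − 27)(48) = 384; PS = ½(27 − 15)(48) = 288.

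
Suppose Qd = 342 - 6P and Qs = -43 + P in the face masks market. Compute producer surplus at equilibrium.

Equilibrium: 342 - 6P = -43 + P gives P* = 55, Q* = 12.
Supply starts at P = 43 (where Qs = 0).
PS = ½(55 − 43)(12) = 72.

Producer surplus = 72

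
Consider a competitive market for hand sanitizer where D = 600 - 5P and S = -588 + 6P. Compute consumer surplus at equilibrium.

Consumer surplus = 360

Equilibrium: 600 - 5P = -588 + 6P gives P* = 108, Q* = 60.
Demand choke price (D = 0): P = 120.
CS = ½(120 − 108)(60) = 360.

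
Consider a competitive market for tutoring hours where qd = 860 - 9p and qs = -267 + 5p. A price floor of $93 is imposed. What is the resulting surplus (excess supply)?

Surplus = 175

Equilibrium price would be p* = 80.5, so the floor at 93 binds.
At p = 93: qd = 23, qs = 198.
Surplus = 198 − 23 = 175.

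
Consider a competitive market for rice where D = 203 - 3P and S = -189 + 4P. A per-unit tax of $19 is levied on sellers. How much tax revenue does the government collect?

Pre-tax equilibrium: P* = 56, Q* = 35.
Tax on sellers shifts supply to S = -189 + 4(P − 19) = -265 + 4P.
203 - 3P = -265 + 4P gives buyer price Pb = 468/7; sellers receive Ps = 468/7 − 19 = 335/7.
New quantity: Q = 203 − 3(468/7) = 17/7.
Revenue = 19 × 17/7 = 323/7.

Tax revenue = 323/7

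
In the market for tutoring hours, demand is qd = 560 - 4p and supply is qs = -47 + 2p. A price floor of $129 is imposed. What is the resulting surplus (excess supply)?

Equilibrium price would be p* = 607/6, so the floor at 129 binds.
At p = 129: qd = 44, qs = 211.
Surplus = 211 − 44 = 167.

Surplus = 167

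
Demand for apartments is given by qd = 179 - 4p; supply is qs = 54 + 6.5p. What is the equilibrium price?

p* = 250/21

Set qd = qs: 179 - 4p = 54 + 6.5p.
125 = 10.5p, so p* = 250/21.
q* = 179 − 4(250/21) = 2759/21.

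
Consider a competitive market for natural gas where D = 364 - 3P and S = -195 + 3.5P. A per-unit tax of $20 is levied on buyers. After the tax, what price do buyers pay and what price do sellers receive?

Pre-tax equilibrium: P* = 86, Q* = 106.
Tax on buyers shifts demand to D = 364 − 3(P + 20) = 304 - 3P.
304 - 3P = -195 + 3.5P gives seller price Ps = 998/13; buyers pay Pb = 998/13 + 20 = 1258/13.
New quantity: Q = 364 − 3(1258/13) = 958/13.

Buyers pay 1258/13, sellers receive 998/13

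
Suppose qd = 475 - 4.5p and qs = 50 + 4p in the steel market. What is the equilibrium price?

p* = 50

Set qd = qs: 475 - 4.5p = 50 + 4p.
425 = 8.5p, so p* = 50.
q* = 475 − 4.5(50) = 250.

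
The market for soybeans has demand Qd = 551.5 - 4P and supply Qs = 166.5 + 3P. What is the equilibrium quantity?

Set Qd = Qs: 551.5 - 4P = 166.5 + 3P.
385 = 7P, so P* = 55.
Q* = 551.5 − 4(55) = 331.5.

Q* = 331.5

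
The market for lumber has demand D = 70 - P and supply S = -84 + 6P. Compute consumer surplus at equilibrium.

Equilibrium: 70 - P = -84 + 6P gives P* = 22, Q* = 48.
Demand choke price (D = 0): P = 70.
CS = ½(70 − 22)(48) = 1152.

Consumer surplus = 1152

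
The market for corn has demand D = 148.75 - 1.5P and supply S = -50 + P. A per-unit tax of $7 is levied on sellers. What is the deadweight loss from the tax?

Deadweight loss = 14.7

Pre-tax equilibrium: P* = 79.5, Q* = 29.5.
Tax on sellers shifts supply to S = -50 + 1(P − 7) = -57 + P.
148.75 - 1.5P = -57 + P gives buyer price Pb = 82.3; sellers receive Ps = 82.3 − 7 = 75.3.
New quantity: Q = 148.75 − 1.5(82.3) = 25.3.
DWL = ½ × 7 × (29.5 − 25.3) = 14.7.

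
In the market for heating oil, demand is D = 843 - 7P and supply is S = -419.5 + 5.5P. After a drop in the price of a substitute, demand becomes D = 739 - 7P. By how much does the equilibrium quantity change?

Original equilibrium: P* = 101, Q* = 136.
New equilibrium: 739 - 7P = -419.5 + 5.5P, so 1158.5 = 12.5P and P' = 92.68; Q' = 739 − 7(92.68) = 90.24.
Change in quantity: 90.24 − 136 = -45.76.

ΔQ = -45.76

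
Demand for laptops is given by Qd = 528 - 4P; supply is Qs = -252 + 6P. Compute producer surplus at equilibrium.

Producer surplus = 3888

Equilibrium: 528 - 4P = -252 + 6P gives P* = 78, Q* = 216.
Supply starts at P = 42 (where Qs = 0).
PS = ½(78 − 42)(216) = 3888.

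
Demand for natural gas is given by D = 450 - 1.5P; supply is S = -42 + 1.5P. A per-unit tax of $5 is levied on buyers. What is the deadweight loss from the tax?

Pre-tax equilibrium: P* = 164, Q* = 204.
Tax on buyers shifts demand to D = 450 − 1.5(P + 5) = 442.5 - 1.5P.
442.5 - 1.5P = -42 + 1.5P gives seller price Ps = 161.5; buyers pay Pb = 161.5 + 5 = 166.5.
New quantity: Q = 450 − 1.5(166.5) = 200.25.
DWL = ½ × 5 × (204 − 200.25) = 9.375.

Deadweight loss = 9.375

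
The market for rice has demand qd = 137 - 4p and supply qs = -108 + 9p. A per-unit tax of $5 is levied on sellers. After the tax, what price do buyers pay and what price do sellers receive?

Buyers pay 290/13, sellers receive 225/13

Pre-tax equilibrium: p* = 245/13, q* = 801/13.
Tax on sellers shifts supply to qs = -108 + 9(p − 5) = -153 + 9p.
137 - 4p = -153 + 9p gives buyer price pb = 290/13; sellers receive ps = 290/13 − 5 = 225/13.
New quantity: q = 137 − 4(290/13) = 621/13.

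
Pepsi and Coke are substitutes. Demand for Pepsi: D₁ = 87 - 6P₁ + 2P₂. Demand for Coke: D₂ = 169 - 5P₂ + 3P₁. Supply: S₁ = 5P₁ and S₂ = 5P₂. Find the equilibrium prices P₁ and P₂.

P₁ = 151/13, P₂ = 265/13

Market 1: 87 - 6P₁ + 2P₂ = 5P₁ → 11P₁ - 2P₂ = 87.
Market 2: 10P₂ - 3P₁ = 169.
Eliminating P₂: 10×(1) + 2×(2) gives 104P₁ = 1208, so P₁ = 151/13.
Back-substitute into (2): P₂ = (169 + 3×151/13) / 10 = 265/13.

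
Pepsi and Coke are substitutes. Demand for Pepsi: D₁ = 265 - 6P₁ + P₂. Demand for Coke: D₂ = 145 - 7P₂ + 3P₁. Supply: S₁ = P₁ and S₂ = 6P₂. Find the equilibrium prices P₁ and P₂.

P₁ = 1795/44, P₂ = 905/44

Market 1: 265 - 6P₁ + P₂ = P₁ → 7P₁ - P₂ = 265.
Market 2: 13P₂ - 3P₁ = 145.
Eliminating P₂: 13×(1) + 1×(2) gives 88P₁ = 3590, so P₁ = 1795/44.
Back-substitute into (2): P₂ = (145 + 3×1795/44) / 13 = 905/44.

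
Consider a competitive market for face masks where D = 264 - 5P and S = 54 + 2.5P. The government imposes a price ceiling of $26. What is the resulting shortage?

Equilibrium price would be P* = 28, so the ceiling at 26 binds.
At P = 26: D = 264 − 5(26) = 134, S = 54 + 2.5(26) = 119.
Shortage = 134 − 119 = 15.

Shortage = 15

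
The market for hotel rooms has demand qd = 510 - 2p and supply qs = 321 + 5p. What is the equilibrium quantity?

Set qd = qs: 510 - 2p = 321 + 5p.
189 = 7p, so p* = 27.
q* = 510 − 2(27) = 456.

q* = 456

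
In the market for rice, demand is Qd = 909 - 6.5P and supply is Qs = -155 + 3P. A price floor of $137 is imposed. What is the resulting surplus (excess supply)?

Surplus = 237.5

Equilibrium price would be P* = 112, so the floor at 137 binds.
At P = 137: Qd = 18.5, Qs = 256.
Surplus = 256 − 18.5 = 237.5.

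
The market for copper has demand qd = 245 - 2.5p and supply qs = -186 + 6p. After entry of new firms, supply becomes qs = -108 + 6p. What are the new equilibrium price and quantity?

Original equilibrium: p* = 862/17, q* = 2010/17.
New equilibrium: 245 - 2.5p = -108 + 6p, so 353 = 8.5p and p' = 706/17; q' = 245 − 2.5(706/17) = 2400/17.

p' = 706/17, q' = 2400/17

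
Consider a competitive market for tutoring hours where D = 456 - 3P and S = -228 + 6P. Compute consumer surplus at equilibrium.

Equilibrium: 456 - 3P = -228 + 6P gives P* = 76, Q* = 228.
Demand choke price (D = 0): P = 152.
CS = ½(152 − 76)(228) = 8664.

Consumer surplus = 8664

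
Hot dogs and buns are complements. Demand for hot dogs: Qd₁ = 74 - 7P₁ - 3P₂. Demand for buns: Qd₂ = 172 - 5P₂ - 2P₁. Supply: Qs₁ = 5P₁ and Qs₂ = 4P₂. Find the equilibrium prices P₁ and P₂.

Market 1: 74 - 7P₁ - 3P₂ = 5P₁ → 12P₁ + 3P₂ = 74.
Market 2: 9P₂ + 2P₁ = 172.
Eliminating P₂: 9×(1) − 3×(2) gives 102P₁ = 150, so P₁ = 25/17.
Back-substitute into (2): P₂ = (172 − 2×25/17) / 9 = 958/51.

P₁ = 25/17, P₂ = 958/51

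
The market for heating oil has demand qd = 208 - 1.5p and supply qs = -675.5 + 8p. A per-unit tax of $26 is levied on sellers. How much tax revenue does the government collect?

Tax revenue = 17615/19

Pre-tax equilibrium: p* = 93, q* = 68.5.
Tax on sellers shifts supply to qs = -675.5 + 8(p − 26) = -883.5 + 8p.
208 - 1.5p = -883.5 + 8p gives buyer price pb = 2183/19; sellers receive ps = 2183/19 − 26 = 1689/19.
New quantity: q = 208 − 1.5(2183/19) = 1355/38.
Revenue = 26 × 1355/38 = 17615/19.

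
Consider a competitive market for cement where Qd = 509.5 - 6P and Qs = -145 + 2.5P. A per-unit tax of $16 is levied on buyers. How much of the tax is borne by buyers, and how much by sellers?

Pre-tax equilibrium: P* = 77, Q* = 47.5.
Tax on buyers shifts demand to Qd = 509.5 − 6(P + 16) = 413.5 - 6P.
413.5 - 6P = -145 + 2.5P gives seller price Ps = 1117/17; buyers pay Pb = 1117/17 + 16 = 1389/17.
New quantity: Q = 509.5 − 6(1389/17) = 655/34.
Buyer burden = 1389/17 − 77 = 80/17; seller burden = 77 − 1117/17 = 192/17.

Buyers bear 80/17, sellers bear 192/17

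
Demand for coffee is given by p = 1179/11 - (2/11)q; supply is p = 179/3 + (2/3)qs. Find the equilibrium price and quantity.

p* = 97, q* = 56

Set the two price expressions equal: 1179/11 - (2/11)q = 179/3 + (2/3)q.
1568/33 = (28/33)q, so q* = 56.
p* = 1179/11 − (2/11)(56) = 97.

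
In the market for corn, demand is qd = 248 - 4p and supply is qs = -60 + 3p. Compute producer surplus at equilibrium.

Equilibrium: 248 - 4p = -60 + 3p gives p* = 44, q* = 72.
Supply starts at p = 20 (where qs = 0).
PS = ½(44 − 20)(72) = 864.

Producer surplus = 864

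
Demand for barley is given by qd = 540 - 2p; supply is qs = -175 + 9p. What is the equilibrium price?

p* = 65

Set qd = qs: 540 - 2p = -175 + 9p.
715 = 11p, so p* = 65.
q* = 540 − 2(65) = 410.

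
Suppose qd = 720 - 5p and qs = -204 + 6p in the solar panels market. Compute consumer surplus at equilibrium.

Consumer surplus = 9000

Equilibrium: 720 - 5p = -204 + 6p gives p* = 84, q* = 300.
Demand choke price (qd = 0): p = 144.
CS = ½(144 − 84)(300) = 9000.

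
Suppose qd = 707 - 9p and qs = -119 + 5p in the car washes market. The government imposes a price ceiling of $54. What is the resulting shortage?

Shortage = 70

Equilibrium price would be p* = 59, so the ceiling at 54 binds.
At p = 54: qd = 707 − 9(54) = 221, qs = -119 + 5(54) = 151.
Shortage = 221 − 151 = 70.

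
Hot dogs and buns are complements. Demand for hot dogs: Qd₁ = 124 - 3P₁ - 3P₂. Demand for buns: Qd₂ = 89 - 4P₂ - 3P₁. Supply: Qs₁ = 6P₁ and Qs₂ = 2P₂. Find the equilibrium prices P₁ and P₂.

P₁ = 10.6, P₂ = 143/15

Market 1: 124 - 3P₁ - 3P₂ = 6P₁ → 9P₁ + 3P₂ = 124.
Market 2: 6P₂ + 3P₁ = 89.
Eliminating P₂: 6×(1) − 3×(2) gives 45P₁ = 477, so P₁ = 10.6.
Back-substitute into (2): P₂ = (89 − 3×10.6) / 6 = 143/15.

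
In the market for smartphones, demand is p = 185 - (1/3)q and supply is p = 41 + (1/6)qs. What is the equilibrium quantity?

q* = 288

Set the two price expressions equal: 185 - (1/3)q = 41 + (1/6)q.
144 = 0.5q, so q* = 288.
p* = 185 − (1/3)(288) = 89.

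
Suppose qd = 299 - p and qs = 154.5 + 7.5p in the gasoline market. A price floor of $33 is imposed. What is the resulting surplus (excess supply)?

Equilibrium price would be p* = 17, so the floor at 33 binds.
At p = 33: qd = 266, qs = 402.
Surplus = 402 − 266 = 136.

Surplus = 136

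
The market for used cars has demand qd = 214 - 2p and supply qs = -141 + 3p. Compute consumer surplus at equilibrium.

Equilibrium: 214 - 2p = -141 + 3p gives p* = 71, q* = 72.
Demand choke price (qd = 0): p = 107.
CS = ½(107 − 71)(72) = 1296.

Consumer surplus = 1296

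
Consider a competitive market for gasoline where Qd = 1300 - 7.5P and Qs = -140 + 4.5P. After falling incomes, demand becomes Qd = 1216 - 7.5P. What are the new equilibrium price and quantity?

P' = 113, Q' = 368.5

Original equilibrium: P* = 120, Q* = 400.
New equilibrium: 1216 - 7.5P = -140 + 4.5P, so 1356 = 12P and P' = 113; Q' = 1216 − 7.5(113) = 368.5.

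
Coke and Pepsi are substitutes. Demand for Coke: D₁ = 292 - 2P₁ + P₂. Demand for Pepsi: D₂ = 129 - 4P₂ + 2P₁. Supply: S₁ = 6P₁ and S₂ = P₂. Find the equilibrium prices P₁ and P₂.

Market 1: 292 - 2P₁ + P₂ = 6P₁ → 8P₁ - P₂ = 292.
Market 2: 5P₂ - 2P₁ = 129.
Eliminating P₂: 5×(1) + 1×(2) gives 38P₁ = 1589, so P₁ = 1589/38.
Back-substitute into (2): P₂ = (129 + 2×1589/38) / 5 = 808/19.

P₁ = 1589/38, P₂ = 808/19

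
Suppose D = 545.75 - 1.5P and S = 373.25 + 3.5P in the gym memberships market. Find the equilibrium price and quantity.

P* = 34.5, Q* = 494

Set D = S: 545.75 - 1.5P = 373.25 + 3.5P.
172.5 = 5P, so P* = 34.5.
Q* = 545.75 − 1.5(34.5) = 494.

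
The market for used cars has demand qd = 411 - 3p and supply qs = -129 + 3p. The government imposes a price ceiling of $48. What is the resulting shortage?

Shortage = 252

Equilibrium price would be p* = 90, so the ceiling at 48 binds.
At p = 48: qd = 411 − 3(48) = 267, qs = -129 + 3(48) = 15.
Shortage = 267 − 15 = 252.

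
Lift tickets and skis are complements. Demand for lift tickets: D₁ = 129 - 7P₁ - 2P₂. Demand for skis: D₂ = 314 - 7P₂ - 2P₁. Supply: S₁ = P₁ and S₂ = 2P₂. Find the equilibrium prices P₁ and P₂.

Market 1: 129 - 7P₁ - 2P₂ = P₁ → 8P₁ + 2P₂ = 129.
Market 2: 9P₂ + 2P₁ = 314.
Eliminating P₂: 9×(1) − 2×(2) gives 68P₁ = 533, so P₁ = 533/68.
Back-substitute into (2): P₂ = (314 − 2×533/68) / 9 = 1127/34.

P₁ = 533/68, P₂ = 1127/34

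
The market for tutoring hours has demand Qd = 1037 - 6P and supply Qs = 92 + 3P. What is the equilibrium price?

Set Qd = Qs: 1037 - 6P = 92 + 3P.
945 = 9P, so P* = 105.
Q* = 1037 − 6(105) = 407.

P* = 105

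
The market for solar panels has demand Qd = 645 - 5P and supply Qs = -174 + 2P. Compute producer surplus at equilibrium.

Equilibrium: 645 - 5P = -174 + 2P gives P* = 117, Q* = 60.
Supply starts at P = 87 (where Qs = 0).
PS = ½(117 − 87)(60) = 900.

Producer surplus = 900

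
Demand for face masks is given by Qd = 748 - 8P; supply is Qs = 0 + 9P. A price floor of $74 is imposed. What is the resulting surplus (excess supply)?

Equilibrium price would be P* = 44, so the floor at 74 binds.
At P = 74: Qd = 156, Qs = 666.
Surplus = 666 − 156 = 510.

Surplus = 510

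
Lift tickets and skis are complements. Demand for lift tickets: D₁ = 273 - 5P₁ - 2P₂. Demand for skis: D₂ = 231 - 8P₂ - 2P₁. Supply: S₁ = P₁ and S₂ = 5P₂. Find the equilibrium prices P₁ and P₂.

Market 1: 273 - 5P₁ - 2P₂ = P₁ → 6P₁ + 2P₂ = 273.
Market 2: 13P₂ + 2P₁ = 231.
Eliminating P₂: 13×(1) − 2×(2) gives 74P₁ = 3087, so P₁ = 3087/74.
Back-substitute into (2): P₂ = (231 − 2×3087/74) / 13 = 420/37.

P₁ = 3087/74, P₂ = 420/37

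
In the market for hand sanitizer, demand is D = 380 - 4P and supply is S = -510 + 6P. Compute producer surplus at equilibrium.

Equilibrium: 380 - 4P = -510 + 6P gives P* = 89, Q* = 24.
Supply starts at P = 85 (where S = 0).
PS = ½(89 − 85)(24) = 48.

Producer surplus = 48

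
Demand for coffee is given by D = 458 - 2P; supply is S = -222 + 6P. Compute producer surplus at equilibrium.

Equilibrium: 458 - 2P = -222 + 6P gives P* = 85, Q* = 288.
Supply starts at P = 37 (where S = 0).
PS = ½(85 − 37)(288) = 6912.

Producer surplus = 6912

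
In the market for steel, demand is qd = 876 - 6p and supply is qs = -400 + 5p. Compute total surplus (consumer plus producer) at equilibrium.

Total surplus = 5940

Equilibrium: 876 - 6p = -400 + 5p gives p* = 116, q* = 180.
Demand choke price: p = 146; supply starts at p = 80.
CS = ½(146 − 116)(180) = 2700; PS = ½(116 − 80)(180) = 3240.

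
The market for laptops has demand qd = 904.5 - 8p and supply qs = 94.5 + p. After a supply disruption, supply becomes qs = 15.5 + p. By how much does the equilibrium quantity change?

Original equilibrium: p* = 90, q* = 184.5.
New equilibrium: 904.5 - 8p = 15.5 + p, so 889 = 9p and p' = 889/9; q' = 904.5 − 8(889/9) = 2057/18.
Change in quantity: 2057/18 − 184.5 = -632/9.

Δq = -632/9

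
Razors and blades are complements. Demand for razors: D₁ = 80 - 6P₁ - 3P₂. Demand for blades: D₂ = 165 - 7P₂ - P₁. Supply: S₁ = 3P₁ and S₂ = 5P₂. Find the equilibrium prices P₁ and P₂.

P₁ = 31/7, P₂ = 281/21

Market 1: 80 - 6P₁ - 3P₂ = 3P₁ → 9P₁ + 3P₂ = 80.
Market 2: 12P₂ + P₁ = 165.
Eliminating P₂: 12×(1) − 3×(2) gives 105P₁ = 465, so P₁ = 31/7.
Back-substitute into (2): P₂ = (165 − 1×31/7) / 12 = 281/21.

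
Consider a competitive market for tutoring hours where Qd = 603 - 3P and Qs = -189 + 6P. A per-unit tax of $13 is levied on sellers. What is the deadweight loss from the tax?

Deadweight loss = 169

Pre-tax equilibrium: P* = 88, Q* = 339.
Tax on sellers shifts supply to Qs = -189 + 6(P − 13) = -267 + 6P.
603 - 3P = -267 + 6P gives buyer price Pb = 290/3; sellers receive Ps = 290/3 − 13 = 251/3.
New quantity: Q = 603 − 3(290/3) = 313.
DWL = ½ × 13 × (339 − 313) = 169.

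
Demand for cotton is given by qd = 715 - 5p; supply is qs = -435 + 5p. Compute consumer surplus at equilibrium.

Equilibrium: 715 - 5p = -435 + 5p gives p* = 115, q* = 140.
Demand choke price (qd = 0): p = 143.
CS = ½(143 − 115)(140) = 1960.

Consumer surplus = 1960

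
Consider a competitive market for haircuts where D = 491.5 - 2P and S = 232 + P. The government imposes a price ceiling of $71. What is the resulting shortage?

Equilibrium price would be P* = 86.5, so the ceiling at 71 binds.
At P = 71: D = 491.5 − 2(71) = 349.5, S = 232 + 1(71) = 303.
Shortage = 349.5 − 303 = 46.5.

Shortage = 46.5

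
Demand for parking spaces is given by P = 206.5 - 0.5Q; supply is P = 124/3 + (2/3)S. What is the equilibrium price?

P* = 950/7

Set the two price expressions equal: 206.5 - 0.5Q = 124/3 + (2/3)Q.
991/6 = (7/6)Q, so Q* = 991/7.
P* = 206.5 − (0.5)(991/7) = 950/7.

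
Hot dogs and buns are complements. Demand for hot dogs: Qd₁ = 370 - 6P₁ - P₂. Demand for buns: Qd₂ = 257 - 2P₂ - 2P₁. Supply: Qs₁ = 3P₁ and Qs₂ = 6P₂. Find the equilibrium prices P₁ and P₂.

P₁ = 2703/70, P₂ = 1573/70

Market 1: 370 - 6P₁ - P₂ = 3P₁ → 9P₁ + P₂ = 370.
Market 2: 8P₂ + 2P₁ = 257.
Eliminating P₂: 8×(1) − 1×(2) gives 70P₁ = 2703, so P₁ = 2703/70.
Back-substitute into (2): P₂ = (257 − 2×2703/70) / 8 = 1573/70.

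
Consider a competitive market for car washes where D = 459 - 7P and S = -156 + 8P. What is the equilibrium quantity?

Set D = S: 459 - 7P = -156 + 8P.
615 = 15P, so P* = 41.
Q* = 459 − 7(41) = 172.

Q* = 172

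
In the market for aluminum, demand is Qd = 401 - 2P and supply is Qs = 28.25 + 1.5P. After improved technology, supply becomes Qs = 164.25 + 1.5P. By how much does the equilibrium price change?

Original equilibrium: P* = 106.5, Q* = 188.
New equilibrium: 401 - 2P = 164.25 + 1.5P, so 236.75 = 3.5P and P' = 947/14; Q' = 401 − 2(947/14) = 1860/7.
Change in price: 947/14 − 106.5 = -272/7.

ΔP = -272/7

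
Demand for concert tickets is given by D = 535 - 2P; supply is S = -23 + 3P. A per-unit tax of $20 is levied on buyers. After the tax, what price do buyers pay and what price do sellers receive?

Pre-tax equilibrium: P* = 111.6, Q* = 311.8.
Tax on buyers shifts demand to D = 535 − 2(P + 20) = 495 - 2P.
495 - 2P = -23 + 3P gives seller price Ps = 103.6; buyers pay Pb = 103.6 + 20 = 123.6.
New quantity: Q = 535 − 2(123.6) = 287.8.

Buyers pay $123.6, sellers receive $103.6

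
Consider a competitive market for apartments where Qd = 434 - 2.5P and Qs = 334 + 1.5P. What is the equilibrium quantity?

Q* = 371.5

Set Qd = Qs: 434 - 2.5P = 334 + 1.5P.
100 = 4P, so P* = 25.
Q* = 434 − 2.5(25) = 371.5.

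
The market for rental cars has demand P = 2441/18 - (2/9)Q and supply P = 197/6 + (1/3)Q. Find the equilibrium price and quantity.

Set the two price expressions equal: 2441/18 - (2/9)Q = 197/6 + (1/3)Q.
925/9 = (5/9)Q, so Q* = 185.
P* = 2441/18 − (2/9)(185) = 94.5.

P* = 94.5, Q* = 185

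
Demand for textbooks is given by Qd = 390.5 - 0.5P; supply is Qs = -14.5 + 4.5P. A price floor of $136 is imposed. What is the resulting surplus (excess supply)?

Surplus = 275

Equilibrium price would be P* = 81, so the floor at 136 binds.
At P = 136: Qd = 322.5, Qs = 597.5.
Surplus = 597.5 − 322.5 = 275.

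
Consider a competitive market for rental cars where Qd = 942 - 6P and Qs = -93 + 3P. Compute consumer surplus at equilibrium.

Equilibrium: 942 - 6P = -93 + 3P gives P* = 115, Q* = 252.
Demand choke price (Qd = 0): P = 157.
CS = ½(157 − 115)(252) = 5292.

Consumer surplus = 5292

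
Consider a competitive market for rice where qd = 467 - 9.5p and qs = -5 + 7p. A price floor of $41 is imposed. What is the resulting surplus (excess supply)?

Surplus = 204.5

Equilibrium price would be p* = 944/33, so the floor at 41 binds.
At p = 41: qd = 77.5, qs = 282.
Surplus = 282 − 77.5 = 204.5.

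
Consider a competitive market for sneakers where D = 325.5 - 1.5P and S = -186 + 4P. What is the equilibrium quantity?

Set D = S: 325.5 - 1.5P = -186 + 4P.
511.5 = 5.5P, so P* = 93.
Q* = 325.5 − 1.5(93) = 186.

Q* = 186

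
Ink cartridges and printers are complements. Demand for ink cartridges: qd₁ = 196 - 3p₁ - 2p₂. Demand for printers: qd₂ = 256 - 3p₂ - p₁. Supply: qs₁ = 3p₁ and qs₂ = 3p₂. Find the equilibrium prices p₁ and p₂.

Market 1: 196 - 3p₁ - 2p₂ = 3p₁ → 6p₁ + 2p₂ = 196.
Market 2: 6p₂ + p₁ = 256.
Eliminating p₂: 6×(1) − 2×(2) gives 34p₁ = 664, so p₁ = 332/17.
Back-substitute into (2): p₂ = (256 − 1×332/17) / 6 = 670/17.

p₁ = 332/17, p₂ = 670/17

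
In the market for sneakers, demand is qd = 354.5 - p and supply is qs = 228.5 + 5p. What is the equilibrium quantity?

q* = 333.5

Set qd = qs: 354.5 - p = 228.5 + 5p.
126 = 6p, so p* = 21.
q* = 354.5 − 1(21) = 333.5.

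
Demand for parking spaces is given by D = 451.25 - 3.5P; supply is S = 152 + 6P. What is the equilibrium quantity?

Set D = S: 451.25 - 3.5P = 152 + 6P.
299.25 = 9.5P, so P* = 31.5.
Q* = 451.25 − 3.5(31.5) = 341.

Q* = 341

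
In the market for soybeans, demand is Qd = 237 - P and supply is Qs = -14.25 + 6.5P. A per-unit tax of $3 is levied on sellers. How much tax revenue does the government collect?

Pre-tax equilibrium: P* = 33.5, Q* = 203.5.
Tax on sellers shifts supply to Qs = -14.25 + 6.5(P − 3) = -33.75 + 6.5P.
237 - P = -33.75 + 6.5P gives buyer price Pb = 36.1; sellers receive Ps = 36.1 − 3 = 33.1.
New quantity: Q = 237 − 1(36.1) = 200.9.
Revenue = 3 × 200.9 = 602.7.

Tax revenue = 602.7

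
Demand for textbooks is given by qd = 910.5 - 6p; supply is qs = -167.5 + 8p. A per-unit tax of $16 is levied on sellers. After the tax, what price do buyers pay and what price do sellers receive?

Pre-tax equilibrium: p* = 77, q* = 448.5.
Tax on sellers shifts supply to qs = -167.5 + 8(p − 16) = -295.5 + 8p.
910.5 - 6p = -295.5 + 8p gives buyer price pb = 603/7; sellers receive ps = 603/7 − 16 = 491/7.
New quantity: q = 910.5 − 6(603/7) = 5511/14.

Buyers pay 603/7, sellers receive 491/7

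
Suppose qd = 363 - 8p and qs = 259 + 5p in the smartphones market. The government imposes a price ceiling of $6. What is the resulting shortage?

Equilibrium price would be p* = 8, so the ceiling at 6 binds.
At p = 6: qd = 363 − 8(6) = 315, qs = 259 + 5(6) = 289.
Shortage = 315 − 289 = 26.

Shortage = 26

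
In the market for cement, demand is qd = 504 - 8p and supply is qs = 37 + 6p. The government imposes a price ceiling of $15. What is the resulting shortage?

Equilibrium price would be p* = 467/14, so the ceiling at 15 binds.
At p = 15: qd = 504 − 8(15) = 384, qs = 37 + 6(15) = 127.
Shortage = 384 − 127 = 257.

Shortage = 257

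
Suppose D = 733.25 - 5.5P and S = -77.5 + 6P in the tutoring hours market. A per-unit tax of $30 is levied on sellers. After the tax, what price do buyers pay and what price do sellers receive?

Buyers pay 3963/46, sellers receive 2583/46

Pre-tax equilibrium: P* = 70.5, Q* = 345.5.
Tax on sellers shifts supply to S = -77.5 + 6(P − 30) = -257.5 + 6P.
733.25 - 5.5P = -257.5 + 6P gives buyer price Pb = 3963/46; sellers receive Ps = 3963/46 − 30 = 2583/46.
New quantity: Q = 733.25 − 5.5(3963/46) = 11933/46.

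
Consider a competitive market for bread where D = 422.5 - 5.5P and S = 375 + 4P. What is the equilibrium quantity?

Set D = S: 422.5 - 5.5P = 375 + 4P.
47.5 = 9.5P, so P* = 5.
Q* = 422.5 − 5.5(5) = 395.

Q* = 395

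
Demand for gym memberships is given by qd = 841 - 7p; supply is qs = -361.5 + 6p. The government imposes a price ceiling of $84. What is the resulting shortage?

Shortage = 110.5

Equilibrium price would be p* = 92.5, so the ceiling at 84 binds.
At p = 84: qd = 841 − 7(84) = 253, qs = -361.5 + 6(84) = 142.5.
Shortage = 253 − 142.5 = 110.5.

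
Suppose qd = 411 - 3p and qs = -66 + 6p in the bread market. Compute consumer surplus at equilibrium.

Consumer surplus = 10584

Equilibrium: 411 - 3p = -66 + 6p gives p* = 53, q* = 252.
Demand choke price (qd = 0): p = 137.
CS = ½(137 − 53)(252) = 10584.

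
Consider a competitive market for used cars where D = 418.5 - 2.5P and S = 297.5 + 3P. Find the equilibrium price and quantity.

P* = 22, Q* = 363.5

Set D = S: 418.5 - 2.5P = 297.5 + 3P.
121 = 5.5P, so P* = 22.
Q* = 418.5 − 2.5(22) = 363.5.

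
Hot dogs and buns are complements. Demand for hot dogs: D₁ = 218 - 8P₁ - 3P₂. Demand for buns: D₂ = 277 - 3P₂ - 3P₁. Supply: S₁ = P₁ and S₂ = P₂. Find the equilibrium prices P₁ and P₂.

Market 1: 218 - 8P₁ - 3P₂ = P₁ → 9P₁ + 3P₂ = 218.
Market 2: 4P₂ + 3P₁ = 277.
Eliminating P₂: 4×(1) − 3×(2) gives 27P₁ = 41, so P₁ = 41/27.
Back-substitute into (2): P₂ = (277 − 3×41/27) / 4 = 613/9.

P₁ = 41/27, P₂ = 613/9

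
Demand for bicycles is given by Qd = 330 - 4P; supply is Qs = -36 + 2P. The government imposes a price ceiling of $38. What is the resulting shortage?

Shortage = 138

Equilibrium price would be P* = 61, so the ceiling at 38 binds.
At P = 38: Qd = 330 − 4(38) = 178, Qs = -36 + 2(38) = 40.
Shortage = 178 − 40 = 138.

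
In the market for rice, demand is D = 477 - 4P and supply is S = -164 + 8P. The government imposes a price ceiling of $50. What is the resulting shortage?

Shortage = 41

Equilibrium price would be P* = 641/12, so the ceiling at 50 binds.
At P = 50: D = 477 − 4(50) = 277, S = -164 + 8(50) = 236.
Shortage = 277 − 236 = 41.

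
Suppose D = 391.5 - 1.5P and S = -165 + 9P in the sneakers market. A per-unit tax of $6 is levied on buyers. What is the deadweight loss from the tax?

Deadweight loss = 162/7

Pre-tax equilibrium: P* = 53, Q* = 312.
Tax on buyers shifts demand to D = 391.5 − 1.5(P + 6) = 382.5 - 1.5P.
382.5 - 1.5P = -165 + 9P gives seller price Ps = 365/7; buyers pay Pb = 365/7 + 6 = 407/7.
New quantity: Q = 391.5 − 1.5(407/7) = 2130/7.
DWL = ½ × 6 × (312 − 2130/7) = 162/7.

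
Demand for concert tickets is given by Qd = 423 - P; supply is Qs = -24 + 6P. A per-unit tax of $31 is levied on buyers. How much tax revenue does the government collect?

Tax revenue = 72168/7

Pre-tax equilibrium: P* = 447/7, Q* = 2514/7.
Tax on buyers shifts demand to Qd = 423 − 1(P + 31) = 392 - P.
392 - P = -24 + 6P gives seller price Ps = 416/7; buyers pay Pb = 416/7 + 31 = 633/7.
New quantity: Q = 423 − 1(633/7) = 2328/7.
Revenue = 31 × 2328/7 = 72168/7.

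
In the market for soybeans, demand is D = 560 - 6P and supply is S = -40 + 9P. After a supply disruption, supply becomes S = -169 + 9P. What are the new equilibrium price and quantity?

P' = 48.6, Q' = 268.4

Original equilibrium: P* = 40, Q* = 320.
New equilibrium: 560 - 6P = -169 + 9P, so 729 = 15P and P' = 48.6; Q' = 560 − 6(48.6) = 268.4.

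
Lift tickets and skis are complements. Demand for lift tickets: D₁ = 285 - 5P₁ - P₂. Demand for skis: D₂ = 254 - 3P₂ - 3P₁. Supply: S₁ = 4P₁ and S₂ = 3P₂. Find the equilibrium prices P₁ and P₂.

P₁ = 1456/51, P₂ = 477/17

Market 1: 285 - 5P₁ - P₂ = 4P₁ → 9P₁ + P₂ = 285.
Market 2: 6P₂ + 3P₁ = 254.
Eliminating P₂: 6×(1) − 1×(2) gives 51P₁ = 1456, so P₁ = 1456/51.
Back-substitute into (2): P₂ = (254 − 3×1456/51) / 6 = 477/17.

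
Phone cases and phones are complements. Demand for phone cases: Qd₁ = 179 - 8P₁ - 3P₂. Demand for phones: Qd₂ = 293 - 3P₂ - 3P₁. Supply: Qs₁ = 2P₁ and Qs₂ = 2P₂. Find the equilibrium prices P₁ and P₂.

Market 1: 179 - 8P₁ - 3P₂ = 2P₁ → 10P₁ + 3P₂ = 179.
Market 2: 5P₂ + 3P₁ = 293.
Eliminating P₂: 5×(1) − 3×(2) gives 41P₁ = 16, so P₁ = 16/41.
Back-substitute into (2): P₂ = (293 − 3×16/41) / 5 = 2393/41.

P₁ = 16/41, P₂ = 2393/41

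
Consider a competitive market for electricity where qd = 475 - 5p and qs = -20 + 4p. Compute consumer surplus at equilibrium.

Equilibrium: 475 - 5p = -20 + 4p gives p* = 55, q* = 200.
Demand choke price (qd = 0): p = 95.
CS = ½(95 − 55)(200) = 4000.

Consumer surplus = 4000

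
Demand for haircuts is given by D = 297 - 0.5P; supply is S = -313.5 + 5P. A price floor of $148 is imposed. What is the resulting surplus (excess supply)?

Equilibrium price would be P* = 111, so the floor at 148 binds.
At P = 148: D = 223, S = 426.5.
Surplus = 426.5 − 223 = 203.5.

Surplus = 203.5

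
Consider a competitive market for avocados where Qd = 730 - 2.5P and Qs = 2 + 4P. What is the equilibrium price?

Set Qd = Qs: 730 - 2.5P = 2 + 4P.
728 = 6.5P, so P* = 112.
Q* = 730 − 2.5(112) = 450.

P* = 112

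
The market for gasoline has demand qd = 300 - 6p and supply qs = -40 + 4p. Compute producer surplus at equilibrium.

Equilibrium: 300 - 6p = -40 + 4p gives p* = 34, q* = 96.
Supply starts at p = 10 (where qs = 0).
PS = ½(34 − 10)(96) = 1152.

Producer surplus = 1152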